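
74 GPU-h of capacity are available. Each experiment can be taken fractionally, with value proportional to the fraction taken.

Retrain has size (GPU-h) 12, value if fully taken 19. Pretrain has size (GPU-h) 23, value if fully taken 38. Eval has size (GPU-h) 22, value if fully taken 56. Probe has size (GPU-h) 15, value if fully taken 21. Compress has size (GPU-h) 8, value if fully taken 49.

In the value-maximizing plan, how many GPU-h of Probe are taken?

Best value per unit of size first: Compress 49/8≈6.12, Eval 56/22≈2.55, Pretrain 38/23≈1.65, Retrain 19/12≈1.58, Probe 21/15≈1.4.
Take all of Compress (8 GPU-h, value 49) → 66 GPU-h left.
Eval: take in full, 22 GPU-h for value 56 → 44 left.
All 23 GPU-h of Pretrain fit (value 38) → 21 remain.
Take all of Retrain (12 GPU-h, value 19) → 9 GPU-h left.
Only 9 GPU-h remain; take 9/15 of Probe for value 21×9/15 = 12.6.

9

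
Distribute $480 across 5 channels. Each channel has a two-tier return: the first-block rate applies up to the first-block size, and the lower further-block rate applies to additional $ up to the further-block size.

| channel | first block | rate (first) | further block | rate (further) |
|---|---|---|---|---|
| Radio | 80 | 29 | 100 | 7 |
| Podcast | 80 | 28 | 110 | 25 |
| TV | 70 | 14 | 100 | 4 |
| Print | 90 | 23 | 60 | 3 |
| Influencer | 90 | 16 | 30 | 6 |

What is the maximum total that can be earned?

Rank every tier by rate: Radio/T1 29 > Podcast/T1 28 > Podcast/T2 25 > Print/T1 23 > Influencer/T1 16 > TV/T1 14 > Radio/T2 7 > Influencer/T2 6 > TV/T2 4 > Print/T2 3.
Fill Radio T1 block (80 at 29) — 400 left.
Fill Podcast T1 block (80 at 28) — 320 left.
Fill Podcast T2 block (110 at 25) — 210 left.
Print T1 at 23: fill all 90 — 120 left.
Influencer T1 at 16: fill all 90 — 30 left.
TV/T1: +30 of 70 at 14; pool empty.
Total = 29×80 + 28×80 + 25×110 + 23×90 + 16×90 + 14×30 = 11240.

11240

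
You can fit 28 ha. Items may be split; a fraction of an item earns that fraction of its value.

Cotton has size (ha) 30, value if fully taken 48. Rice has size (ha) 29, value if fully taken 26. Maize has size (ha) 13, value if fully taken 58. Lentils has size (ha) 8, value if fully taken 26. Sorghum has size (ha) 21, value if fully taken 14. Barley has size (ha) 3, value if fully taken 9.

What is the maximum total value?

99.4

Rank by value-to-size ratio: Maize 58/13≈4.46, Lentils 26/8≈3.25, Barley 9/3≈3, Cotton 48/30≈1.6, Rice 26/29≈0.897, Sorghum 14/21≈0.667.
Take all of Maize (13 ha, value 58) ; 15 ha left.
Take all of Lentils (8 ha, value 26) ; 7 ha left.
Barley: take in full, 3 ha for value 9 ; 4 left.
Fill the last 4 ha with part of Cotton: 4/30 of it earns 6.4.
Total value = 99.4.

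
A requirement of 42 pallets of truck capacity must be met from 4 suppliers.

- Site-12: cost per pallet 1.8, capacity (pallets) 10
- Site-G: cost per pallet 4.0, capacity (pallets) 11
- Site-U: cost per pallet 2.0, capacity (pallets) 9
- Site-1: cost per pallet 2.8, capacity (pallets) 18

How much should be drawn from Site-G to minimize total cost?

Fill from the cheapest supplier first.
Site-12 (1.8): use full 10 — 32 pallets to go.
Site-U at 2.0: take all 9 pallets — 23 still needed.
Site-1 at 2.8: take all 18 pallets — 5 still needed.
Site-G (4.0): take the remaining 5 — done.

5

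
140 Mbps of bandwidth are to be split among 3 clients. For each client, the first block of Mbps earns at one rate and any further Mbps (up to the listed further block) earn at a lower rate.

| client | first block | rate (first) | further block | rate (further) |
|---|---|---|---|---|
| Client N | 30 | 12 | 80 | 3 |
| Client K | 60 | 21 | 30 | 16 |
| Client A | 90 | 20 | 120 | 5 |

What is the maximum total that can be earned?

Rank every tier by rate: Client K/T1 21 > Client A/T1 20 > Client K/T2 16 > Client N/T1 12 > Client A/T2 5 > Client N/T2 3.
Client K/T1 (21): +60 → 80 left.
Client A T1 at 20: only 80 left, fill 80.
Total = 21×60 + 20×80 = 2860.

2860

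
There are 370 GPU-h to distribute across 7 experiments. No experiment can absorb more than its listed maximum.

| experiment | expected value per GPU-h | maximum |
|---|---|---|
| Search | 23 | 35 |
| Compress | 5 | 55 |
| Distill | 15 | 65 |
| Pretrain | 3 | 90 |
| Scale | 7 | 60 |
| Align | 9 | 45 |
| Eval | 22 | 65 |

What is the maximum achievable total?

4445

Highest expected value per GPU-h first: Search 23 > Eval 22 > Distill 15 > Align 9 > Scale 7 > Compress 5 > Pretrain 3.
Search: +35 to 35 (cap) — 335 left.
Eval takes 65 to reach its cap of 65 — 270 left.
Distill takes 65 to reach its cap of 65 — 205 left.
Align takes 45 to reach its cap of 45 — 160 left.
Give Scale 60 to hit its cap of 60 — 100 left.
Compress: +55 to 55 (cap) — 45 left.
Pretrain: +45 (room for 90) → 45. Pool exhausted.
Total = 23×35 + 5×55 + 15×65 + 3×45 + 7×60 + 9×45 + 22×65 = 4445.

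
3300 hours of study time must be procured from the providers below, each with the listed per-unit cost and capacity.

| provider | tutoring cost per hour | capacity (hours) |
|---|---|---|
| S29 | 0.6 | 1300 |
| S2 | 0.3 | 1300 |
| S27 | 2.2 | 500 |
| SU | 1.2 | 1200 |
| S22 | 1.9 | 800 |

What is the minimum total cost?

Use providers in increasing cost order.
S2 (0.3): use full 1300 ; 2000 hours to go.
Take 1300 from S29 at 0.6 ; need 700 more.
SU at 1.2: take 700 of its 1200 ; requirement met.
S22, S27: unused.
Cost = 1300×0.3 + 1300×0.6 + 700×1.2 = 2010.

2010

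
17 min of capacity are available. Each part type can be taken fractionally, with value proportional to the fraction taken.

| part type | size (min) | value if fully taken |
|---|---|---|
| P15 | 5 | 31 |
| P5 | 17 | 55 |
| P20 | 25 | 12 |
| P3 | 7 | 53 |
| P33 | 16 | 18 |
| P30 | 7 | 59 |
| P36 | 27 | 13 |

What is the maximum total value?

130.6

Sort by value density: P30 59/7≈8.43, P3 53/7≈7.57, P15 31/5≈6.2, P5 55/17≈3.24, P33 18/16≈1.12, P36 13/27≈0.481, P20 12/25≈0.48.
Take all of P30 (7 min, value 59) — 10 min left.
P3: take in full, 7 min for value 53 — 3 left.
Fill the last 3 min with part of P15: 3/5 of it earns 18.6.
Total value = 130.6.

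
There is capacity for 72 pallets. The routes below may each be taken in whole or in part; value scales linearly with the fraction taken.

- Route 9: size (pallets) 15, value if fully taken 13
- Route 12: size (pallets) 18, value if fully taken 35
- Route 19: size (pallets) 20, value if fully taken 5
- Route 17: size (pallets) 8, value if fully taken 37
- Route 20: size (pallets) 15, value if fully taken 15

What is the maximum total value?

104

Best value per unit of size first: Route 17 37/8≈4.62, Route 12 35/18≈1.94, Route 20 15/15≈1, Route 9 13/15≈0.867, Route 19 5/20≈0.25.
All 8 pallets of Route 17 fit (value 37) ; 64 remain.
Route 12: take in full, 18 pallets for value 35 ; 46 left.
Take all of Route 20 (15 pallets, value 15) ; 31 pallets left.
Take all of Route 9 (15 pallets, value 13) ; 16 pallets left.
Fill the last 16 pallets with part of Route 19: 16/20 of it earns 4.
Total value = 104.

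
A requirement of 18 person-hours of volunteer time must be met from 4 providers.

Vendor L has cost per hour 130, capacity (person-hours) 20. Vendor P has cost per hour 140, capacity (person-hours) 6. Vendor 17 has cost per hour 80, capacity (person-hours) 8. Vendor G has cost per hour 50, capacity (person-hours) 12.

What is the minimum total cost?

1080

Cheapest first:
Vendor G (50): use full 12 ; 6 person-hours to go.
Vendor 17 (80): take the remaining 6 ; done.
Vendor L, Vendor P: unused.
Cost = 12×50 + 6×80 = 1080.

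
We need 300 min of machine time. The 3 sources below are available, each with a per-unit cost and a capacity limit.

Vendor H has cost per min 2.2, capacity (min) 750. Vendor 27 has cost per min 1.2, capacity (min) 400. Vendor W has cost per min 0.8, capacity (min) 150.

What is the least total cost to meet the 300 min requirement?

Use sources in increasing cost order.
Vendor W (0.8): use full 150 — 150 min to go.
Vendor 27 (1.2): take the remaining 150 — done.
Vendor H: unused.
Cost = 150×0.8 + 150×1.2 = 300.

300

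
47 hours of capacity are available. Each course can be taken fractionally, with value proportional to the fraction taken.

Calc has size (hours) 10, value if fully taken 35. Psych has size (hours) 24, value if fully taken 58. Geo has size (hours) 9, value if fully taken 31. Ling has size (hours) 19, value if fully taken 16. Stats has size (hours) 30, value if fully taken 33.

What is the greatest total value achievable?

Rank by value-to-size ratio: Calc 35/10≈3.5, Geo 31/9≈3.44, Psych 58/24≈2.42, Stats 33/30≈1.1, Ling 16/19≈0.842.
All 10 hours of Calc fit (value 35) ; 37 remain.
Geo: take in full, 9 hours for value 31 ; 28 left.
All 24 hours of Psych fit (value 58) ; 4 remain.
Fill the last 4 hours with part of Stats: 4/30 of it earns 4.4.
Total value = 128.4.

128.4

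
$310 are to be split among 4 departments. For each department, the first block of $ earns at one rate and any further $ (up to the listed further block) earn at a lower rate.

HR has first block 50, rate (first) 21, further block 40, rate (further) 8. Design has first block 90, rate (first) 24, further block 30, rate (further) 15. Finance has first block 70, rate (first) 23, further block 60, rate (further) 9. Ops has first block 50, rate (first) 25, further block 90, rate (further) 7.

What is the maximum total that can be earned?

6700

Order all 8 blocks by rate: Ops/tier1 25 > Design/tier1 24 > Finance/tier1 23 > HR/tier1 21 > Design/tier2 15 > Finance/tier2 9 > HR/tier2 8 > Ops/tier2 7.
Fill Ops tier1 block (50 at 25) ; 260 left.
Design/tier1 (24): +90 ; 170 left.
Finance tier1 at 23: fill all 70 ; 100 left.
HR/tier1 (21): +50 ; 50 left.
Fill Design tier2 block (30 at 15) ; 20 left.
20 remain; put them into Finance tier2 at 9.
Total = 25×50 + 24×90 + 23×70 + 21×50 + 15×30 + 9×20 = 6700.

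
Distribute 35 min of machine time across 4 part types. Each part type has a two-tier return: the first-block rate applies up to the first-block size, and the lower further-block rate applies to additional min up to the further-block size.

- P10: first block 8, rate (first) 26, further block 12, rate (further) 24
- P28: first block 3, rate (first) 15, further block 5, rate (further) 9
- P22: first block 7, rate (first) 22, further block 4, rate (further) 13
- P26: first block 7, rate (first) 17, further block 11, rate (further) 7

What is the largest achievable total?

784

Rank every tier by rate: P10/first 26 > P10/second 24 > P22/first 22 > P26/first 17 > P28/first 15 > P22/second 13 > P28/second 9 > P26/second 7.
Fill P10 first block (8 at 26) ; 27 left.
P10 second at 24: fill all 12 ; 15 left.
P22 first at 22: fill all 7 ; 8 left.
P26 first at 17: fill all 7 ; 1 left.
1 remain; put them into P28 first at 15.
Total = 26×8 + 24×12 + 22×7 + 17×7 + 15×1 = 784.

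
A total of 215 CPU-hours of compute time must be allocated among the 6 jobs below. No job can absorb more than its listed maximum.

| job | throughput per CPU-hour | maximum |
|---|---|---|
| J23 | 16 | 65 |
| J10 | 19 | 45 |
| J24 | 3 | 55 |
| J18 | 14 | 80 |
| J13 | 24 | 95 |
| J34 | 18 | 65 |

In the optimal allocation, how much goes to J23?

Order the jobs by throughput per CPU-hour: J13 24 > J10 19 > J34 18 > J23 16 > J18 14 > J24 3.
J13 takes 95 to reach its cap of 95 → 120 left.
J10: +45 to 45 (cap) → 75 left.
Give J34 65 to hit its cap of 65 → 10 left.
J23 has room for 65 but only 10 remain, so it gets 10.

10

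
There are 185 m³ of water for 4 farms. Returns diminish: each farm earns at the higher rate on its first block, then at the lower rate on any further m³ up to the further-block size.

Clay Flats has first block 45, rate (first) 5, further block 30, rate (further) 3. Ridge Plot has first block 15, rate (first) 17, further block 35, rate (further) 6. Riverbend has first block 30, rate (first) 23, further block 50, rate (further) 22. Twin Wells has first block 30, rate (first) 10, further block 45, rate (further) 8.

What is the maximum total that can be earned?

2795

Order all 8 blocks by rate: Riverbend/tier1 23 > Riverbend/tier2 22 > Ridge Plot/tier1 17 > Twin Wells/tier1 10 > Twin Wells/tier2 8 > Ridge Plot/tier2 6 > Clay Flats/tier1 5 > Clay Flats/tier2 3.
Fill Riverbend tier1 block (30 at 23) — 155 left.
Riverbend tier2 at 22: fill all 50 — 105 left.
Ridge Plot tier1 at 17: fill all 15 — 90 left.
Twin Wells tier1 at 10: fill all 30 — 60 left.
Fill Twin Wells tier2 block (45 at 8) — 15 left.
Ridge Plot tier2 at 6: only 15 left, fill 15.
Total = 23×30 + 22×50 + 17×15 + 10×30 + 8×45 + 6×15 = 2795.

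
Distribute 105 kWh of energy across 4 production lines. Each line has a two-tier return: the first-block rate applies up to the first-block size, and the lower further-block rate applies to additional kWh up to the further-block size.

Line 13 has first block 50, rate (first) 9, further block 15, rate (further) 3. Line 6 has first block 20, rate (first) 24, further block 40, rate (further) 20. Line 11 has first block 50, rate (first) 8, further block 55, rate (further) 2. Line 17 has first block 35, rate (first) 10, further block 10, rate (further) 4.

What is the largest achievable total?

1720

Treat each block as its own option and order by rate: Line 6/tier1 24 > Line 6/tier2 20 > Line 17/tier1 10 > Line 13/tier1 9 > Line 11/tier1 8 > Line 17/tier2 4 > Line 13/tier2 3 > Line 11/tier2 2.
Line 6 tier1 at 24: fill all 20 — 85 left.
Line 6 tier2 at 20: fill all 40 — 45 left.
Line 17/tier1 (10): +35 — 10 left.
Line 13 tier1 at 9: only 10 left, fill 10.
Total = 24×20 + 20×40 + 10×35 + 9×10 = 1720.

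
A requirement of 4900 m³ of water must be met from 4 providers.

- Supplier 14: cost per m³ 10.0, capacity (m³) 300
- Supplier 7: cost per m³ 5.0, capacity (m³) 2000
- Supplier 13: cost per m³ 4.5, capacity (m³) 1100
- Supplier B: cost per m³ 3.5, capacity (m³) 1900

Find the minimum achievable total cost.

21100

Use providers in increasing cost order.
Supplier B at 3.5: take all 1900 m³ → 3000 still needed.
Supplier 13 (4.5): use full 1100 → 1900 m³ to go.
Take 1900 from Supplier 7 at 5.0 to finish.
Supplier 14: unused.
Cost = 1900×3.5 + 1100×4.5 + 1900×5.0 = 21100.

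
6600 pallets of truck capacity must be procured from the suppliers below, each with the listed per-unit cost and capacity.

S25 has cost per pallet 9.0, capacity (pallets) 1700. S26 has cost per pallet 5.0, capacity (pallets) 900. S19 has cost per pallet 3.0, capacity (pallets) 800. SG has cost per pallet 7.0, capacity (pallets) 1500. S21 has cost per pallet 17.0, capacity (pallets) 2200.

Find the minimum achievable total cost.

Cheapest first:
S19 at 3.0: take all 800 pallets → 5800 still needed.
S26 at 5.0: take all 900 pallets → 4900 still needed.
SG (7.0): use full 1500 → 3400 pallets to go.
Take 1700 from S25 at 9.0 → need 1700 more.
S21 (17.0): take the remaining 1700 → done.
Cost = 800×3.0 + 900×5.0 + 1500×7.0 + 1700×9.0 + 1700×17.0 = 61600.

61600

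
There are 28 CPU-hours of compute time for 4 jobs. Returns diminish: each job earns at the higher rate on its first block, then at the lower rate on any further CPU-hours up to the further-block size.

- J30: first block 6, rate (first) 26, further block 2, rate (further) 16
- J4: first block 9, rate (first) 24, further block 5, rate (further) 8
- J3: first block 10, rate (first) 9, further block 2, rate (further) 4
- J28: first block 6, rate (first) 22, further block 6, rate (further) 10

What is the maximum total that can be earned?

586

Rank every tier by rate: J30/first 26 > J4/first 24 > J28/first 22 > J30/second 16 > J28/second 10 > J3/first 9 > J4/second 8 > J3/second 4.
J30/first (26): +6 → 22 left.
J4/first (24): +9 → 13 left.
Fill J28 first block (6 at 22) → 7 left.
Fill J30 second block (2 at 16) → 5 left.
5 remain; put them into J28 second at 10.
Total = 26×6 + 24×9 + 22×6 + 16×2 + 10×5 = 586.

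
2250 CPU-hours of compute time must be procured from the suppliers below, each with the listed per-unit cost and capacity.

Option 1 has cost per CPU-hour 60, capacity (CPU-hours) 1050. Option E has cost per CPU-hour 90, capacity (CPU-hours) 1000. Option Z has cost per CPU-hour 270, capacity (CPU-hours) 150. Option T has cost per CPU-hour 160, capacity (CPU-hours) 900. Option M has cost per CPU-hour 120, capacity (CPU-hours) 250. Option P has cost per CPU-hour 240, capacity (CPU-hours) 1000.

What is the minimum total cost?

177000

Fill from the cheapest supplier first.
Option 1 at 60: take all 1050 CPU-hours — 1200 still needed.
Option E at 90: take all 1000 CPU-hours — 200 still needed.
Take 200 from Option M at 120 to finish.
Option T, Option P, Option Z: unused.
Cost = 1050×60 + 1000×90 + 200×120 = 177000.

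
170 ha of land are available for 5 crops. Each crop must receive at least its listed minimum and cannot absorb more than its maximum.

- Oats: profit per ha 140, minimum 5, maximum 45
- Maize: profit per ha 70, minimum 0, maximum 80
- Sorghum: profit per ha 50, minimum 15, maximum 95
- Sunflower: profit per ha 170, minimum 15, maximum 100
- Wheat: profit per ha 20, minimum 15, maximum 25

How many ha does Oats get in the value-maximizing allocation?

Meeting every minimum uses 5+0+15+15+15 = 50 ha, leaving 120.
Highest profit per ha first: Sunflower 170 > Oats 140 > Maize 70 > Sorghum 50 > Wheat 20.
Sunflower takes 85 more to reach its cap of 100 → 35 left.
Oats has room for 40 more but only 35 remain, so it gets 40.

40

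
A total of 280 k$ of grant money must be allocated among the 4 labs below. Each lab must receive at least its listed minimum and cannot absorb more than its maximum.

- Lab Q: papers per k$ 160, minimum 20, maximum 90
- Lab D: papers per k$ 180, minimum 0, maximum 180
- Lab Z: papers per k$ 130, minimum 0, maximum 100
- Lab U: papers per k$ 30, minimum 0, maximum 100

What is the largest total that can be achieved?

48100

Meeting every minimum uses 20+0+0+0 = 20 k$, leaving 260.
Rank by papers per k$: Lab D 180 > Lab Q 160 > Lab Z 130 > Lab U 30.
Give Lab D 180 more to hit its cap of 180 — 80 left.
Give Lab Q 70 more to hit its cap of 90 — 10 left.
Only 10 left; Lab Z takes them to reach 10.
Total = 160×90 + 180×180 + 130×10 = 48100.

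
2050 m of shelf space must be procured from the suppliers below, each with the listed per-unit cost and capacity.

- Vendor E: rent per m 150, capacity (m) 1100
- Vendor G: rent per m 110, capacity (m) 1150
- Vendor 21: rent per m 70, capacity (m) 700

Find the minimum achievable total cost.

Use suppliers in increasing cost order.
Vendor 21 at 70: take all 700 m ; 1350 still needed.
Vendor G at 110: take all 1150 m ; 200 still needed.
Take 200 from Vendor E at 150 to finish.
Cost = 700×70 + 1150×110 + 200×150 = 205500.

205500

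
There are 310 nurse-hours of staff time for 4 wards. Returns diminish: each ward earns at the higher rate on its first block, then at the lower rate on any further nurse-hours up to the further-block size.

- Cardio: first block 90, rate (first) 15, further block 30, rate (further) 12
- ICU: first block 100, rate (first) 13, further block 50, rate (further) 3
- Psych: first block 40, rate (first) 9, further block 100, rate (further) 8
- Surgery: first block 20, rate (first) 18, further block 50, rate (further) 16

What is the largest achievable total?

Rank every tier by rate: Surgery/T1 18 > Surgery/T2 16 > Cardio/T1 15 > ICU/T1 13 > Cardio/T2 12 > Psych/T1 9 > Psych/T2 8 > ICU/T2 3.
Surgery T1 at 18: fill all 20 ; 290 left.
Fill Surgery T2 block (50 at 16) ; 240 left.
Cardio T1 at 15: fill all 90 ; 150 left.
ICU/T1 (13): +100 ; 50 left.
Fill Cardio T2 block (30 at 12) ; 20 left.
Psych T1 at 9: only 20 left, fill 20.
Total = 18×20 + 16×50 + 15×90 + 13×100 + 12×30 + 9×20 = 4350.

4350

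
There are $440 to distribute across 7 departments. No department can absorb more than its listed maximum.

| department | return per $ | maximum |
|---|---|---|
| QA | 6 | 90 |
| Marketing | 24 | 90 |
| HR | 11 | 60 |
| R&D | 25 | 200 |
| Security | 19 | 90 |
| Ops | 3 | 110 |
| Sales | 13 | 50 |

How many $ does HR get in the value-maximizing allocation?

Rank by return per $: R&D 25 > Marketing 24 > Security 19 > Sales 13 > HR 11 > QA 6 > Ops 3.
R&D takes 200 to reach its cap of 200 — 240 left.
Marketing takes 90 to reach its cap of 90 — 150 left.
Security: +90 to 90 (cap) — 60 left.
Give Sales 50 to hit its cap of 50 — 10 left.
Only 10 left; HR takes them to reach 10.

10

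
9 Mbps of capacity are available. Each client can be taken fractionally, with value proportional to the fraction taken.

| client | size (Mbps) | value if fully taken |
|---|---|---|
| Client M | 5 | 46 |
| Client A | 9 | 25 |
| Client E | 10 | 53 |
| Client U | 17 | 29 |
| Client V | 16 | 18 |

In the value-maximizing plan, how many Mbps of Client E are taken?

Rank by value-to-size ratio: Client M 46/5≈9.2, Client E 53/10≈5.3, Client A 25/9≈2.78, Client U 29/17≈1.71, Client V 18/16≈1.12.
All 5 Mbps of Client M fit (value 46) → 4 remain.
Fill the last 4 Mbps with part of Client E: 4/10 of it earns 21.2.

4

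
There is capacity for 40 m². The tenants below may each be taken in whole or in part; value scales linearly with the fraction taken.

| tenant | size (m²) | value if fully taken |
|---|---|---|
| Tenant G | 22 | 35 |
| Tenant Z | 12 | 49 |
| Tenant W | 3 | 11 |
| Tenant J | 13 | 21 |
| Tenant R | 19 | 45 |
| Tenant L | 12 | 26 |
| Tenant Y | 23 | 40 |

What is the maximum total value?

118

Best value per unit of size first: Tenant Z 49/12≈4.08, Tenant W 11/3≈3.67, Tenant R 45/19≈2.37, Tenant L 26/12≈2.17, Tenant Y 40/23≈1.74, Tenant J 21/13≈1.62, Tenant G 35/22≈1.59.
All 12 m² of Tenant Z fit (value 49) ; 28 remain.
All 3 m² of Tenant W fit (value 11) ; 25 remain.
Tenant R: take in full, 19 m² for value 45 ; 6 left.
Only 6 m² remain; take 6/12 of Tenant L for value 26×6/12 = 13.
Total value = 118.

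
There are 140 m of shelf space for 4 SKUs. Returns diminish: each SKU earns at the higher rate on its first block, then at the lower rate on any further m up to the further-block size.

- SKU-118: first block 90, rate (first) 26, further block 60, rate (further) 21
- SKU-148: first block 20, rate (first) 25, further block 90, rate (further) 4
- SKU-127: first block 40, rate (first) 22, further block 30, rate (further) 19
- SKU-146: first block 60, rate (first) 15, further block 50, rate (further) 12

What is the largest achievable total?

Rank every tier by rate: SKU-118/T1 26 > SKU-148/T1 25 > SKU-127/T1 22 > SKU-118/T2 21 > SKU-127/T2 19 > SKU-146/T1 15 > SKU-146/T2 12 > SKU-148/T2 4.
SKU-118/T1 (26): +90 → 50 left.
Fill SKU-148 T1 block (20 at 25) → 30 left.
30 remain; put them into SKU-127 T1 at 22.
Total = 26×90 + 25×20 + 22×30 = 3500.

3500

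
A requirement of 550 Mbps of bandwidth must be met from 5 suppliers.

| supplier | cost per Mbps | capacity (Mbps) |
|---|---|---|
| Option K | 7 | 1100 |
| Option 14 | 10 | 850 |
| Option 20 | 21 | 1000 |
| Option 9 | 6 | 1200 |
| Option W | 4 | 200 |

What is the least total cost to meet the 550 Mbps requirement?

2900

Use suppliers in increasing cost order.
Option W (4): use full 200 ; 350 Mbps to go.
Take 350 from Option 9 at 6 to finish.
Option K, Option 14, Option 20: unused.
Cost = 200×4 + 350×6 = 2900.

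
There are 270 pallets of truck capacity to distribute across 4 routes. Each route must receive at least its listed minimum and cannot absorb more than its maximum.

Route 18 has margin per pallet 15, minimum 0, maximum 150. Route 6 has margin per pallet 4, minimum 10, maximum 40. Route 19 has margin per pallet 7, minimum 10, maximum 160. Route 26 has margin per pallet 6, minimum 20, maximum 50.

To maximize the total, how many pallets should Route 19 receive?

90

Meeting every minimum uses 0+10+10+20 = 40 pallets, leaving 230.
Rank by margin per pallet: Route 18 15 > Route 19 7 > Route 26 6 > Route 6 4.
Route 18: +150 to 150 (cap) ; 80 left.
Route 19 has room for 150 more but only 80 remain, so it gets 90.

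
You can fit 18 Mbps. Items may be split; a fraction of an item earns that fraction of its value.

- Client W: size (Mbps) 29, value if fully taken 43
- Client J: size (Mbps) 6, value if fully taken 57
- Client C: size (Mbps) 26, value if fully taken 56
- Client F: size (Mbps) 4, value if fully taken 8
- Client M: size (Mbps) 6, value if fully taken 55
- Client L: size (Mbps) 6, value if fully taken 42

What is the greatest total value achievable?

Best value per unit of size first: Client J 57/6≈9.5, Client M 55/6≈9.17, Client L 42/6≈7, Client C 56/26≈2.15, Client F 8/4≈2, Client W 43/29≈1.48.
Client J: take in full, 6 Mbps for value 57 → 12 left.
All 6 Mbps of Client M fit (value 55) → 6 remain.
All 6 Mbps of Client L fit (value 42) → 0 remain.
Total value = 154.

154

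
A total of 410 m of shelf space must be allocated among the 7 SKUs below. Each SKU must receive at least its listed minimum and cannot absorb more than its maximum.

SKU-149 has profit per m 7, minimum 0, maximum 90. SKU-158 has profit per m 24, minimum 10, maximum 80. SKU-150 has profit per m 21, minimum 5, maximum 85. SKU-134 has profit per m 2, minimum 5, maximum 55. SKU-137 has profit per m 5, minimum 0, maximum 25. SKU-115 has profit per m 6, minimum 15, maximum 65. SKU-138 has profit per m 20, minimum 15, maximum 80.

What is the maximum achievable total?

Meeting every minimum uses 0+10+5+5+0+15+15 = 50 m, leaving 360.
Order the SKUs by profit per m: SKU-158 24 > SKU-150 21 > SKU-138 20 > SKU-149 7 > SKU-115 6 > SKU-137 5 > SKU-134 2.
SKU-158 takes 70 more to reach its cap of 80 → 290 left.
Give SKU-150 80 more to hit its cap of 85 → 210 left.
SKU-138: +65 to 80 (cap) → 145 left.
SKU-149 takes 90 more to reach its cap of 90 → 55 left.
SKU-115: +50 to 65 (cap) → 5 left.
SKU-137: +5 (room for 25) → 5. Pool exhausted.
Total = 7×90 + 24×80 + 21×85 + 2×5 + 5×5 + 6×65 + 20×80 = 6360.

6360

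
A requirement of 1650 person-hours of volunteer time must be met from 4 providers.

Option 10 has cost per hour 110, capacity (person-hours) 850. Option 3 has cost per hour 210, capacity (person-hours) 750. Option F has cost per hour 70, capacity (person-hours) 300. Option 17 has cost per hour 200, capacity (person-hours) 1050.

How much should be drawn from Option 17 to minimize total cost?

500

Fill from the cheapest provider first.
Option F at 70: take all 300 person-hours — 1350 still needed.
Option 10 at 110: take all 850 person-hours — 500 still needed.
Option 17 at 200: take 500 of its 1050 — requirement met.
Option 3: unused.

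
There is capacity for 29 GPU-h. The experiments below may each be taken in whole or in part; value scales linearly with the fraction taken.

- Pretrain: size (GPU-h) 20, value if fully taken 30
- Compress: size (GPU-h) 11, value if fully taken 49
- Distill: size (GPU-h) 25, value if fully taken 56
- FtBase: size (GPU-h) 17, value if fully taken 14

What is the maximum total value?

89.32

Sort by value density: Compress 49/11≈4.45, Distill 56/25≈2.24, Pretrain 30/20≈1.5, FtBase 14/17≈0.824.
All 11 GPU-h of Compress fit (value 49) ; 18 remain.
18 GPU-h left: a 18/25 share of Distill gives 56×18/25 = 40.32.
Total value = 89.32.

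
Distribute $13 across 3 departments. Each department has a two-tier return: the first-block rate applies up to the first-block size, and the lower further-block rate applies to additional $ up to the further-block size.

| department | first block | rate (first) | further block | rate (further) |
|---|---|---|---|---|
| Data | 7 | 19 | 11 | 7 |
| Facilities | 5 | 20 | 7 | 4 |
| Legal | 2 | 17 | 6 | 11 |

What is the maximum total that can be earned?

250

Rank every tier by rate: Facilities/T1 20 > Data/T1 19 > Legal/T1 17 > Legal/T2 11 > Data/T2 7 > Facilities/T2 4.
Fill Facilities T1 block (5 at 20) ; 8 left.
Fill Data T1 block (7 at 19) ; 1 left.
Legal T1 at 17: only 1 left, fill 1.
Total = 20×5 + 19×7 + 17×1 = 250.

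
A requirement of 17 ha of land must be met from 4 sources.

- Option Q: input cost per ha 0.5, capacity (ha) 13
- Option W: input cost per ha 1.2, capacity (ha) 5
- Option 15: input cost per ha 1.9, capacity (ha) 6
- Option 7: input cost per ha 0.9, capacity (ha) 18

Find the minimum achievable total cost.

10.1

Cheapest first:
Option Q (0.5): use full 13 — 4 ha to go.
Take 4 from Option 7 at 0.9 to finish.
Option W, Option 15: unused.
Cost = 13×0.5 + 4×0.9 = 10.1.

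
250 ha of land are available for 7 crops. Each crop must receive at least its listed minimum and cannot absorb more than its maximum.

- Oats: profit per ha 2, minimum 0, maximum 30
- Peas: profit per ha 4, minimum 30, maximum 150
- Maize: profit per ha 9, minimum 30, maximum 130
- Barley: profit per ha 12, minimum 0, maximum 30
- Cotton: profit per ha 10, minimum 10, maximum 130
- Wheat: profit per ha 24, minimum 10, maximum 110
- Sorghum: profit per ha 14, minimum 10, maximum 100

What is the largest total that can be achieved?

Meeting every minimum uses 0+30+30+0+10+10+10 = 90 ha, leaving 160.
Order the crops by profit per ha: Wheat 24 > Sorghum 14 > Barley 12 > Cotton 10 > Maize 9 > Peas 4 > Oats 2.
Give Wheat 100 more to hit its cap of 110 — 60 left.
Only 60 left; Sorghum takes them to reach 70.
Total = 4×30 + 9×30 + 10×10 + 24×110 + 14×70 = 4110.

4110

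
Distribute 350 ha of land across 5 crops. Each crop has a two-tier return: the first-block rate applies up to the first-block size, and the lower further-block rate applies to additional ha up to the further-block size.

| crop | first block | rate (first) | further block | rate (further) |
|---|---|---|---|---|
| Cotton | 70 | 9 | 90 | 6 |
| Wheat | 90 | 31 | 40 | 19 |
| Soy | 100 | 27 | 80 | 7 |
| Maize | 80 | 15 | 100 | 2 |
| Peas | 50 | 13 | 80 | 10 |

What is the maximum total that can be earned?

Treat each block as its own option and order by rate: Wheat/first 31 > Soy/first 27 > Wheat/second 19 > Maize/first 15 > Peas/first 13 > Peas/second 10 > Cotton/first 9 > Soy/second 7 > Cotton/second 6 > Maize/second 2.
Wheat first at 31: fill all 90 ; 260 left.
Soy first at 27: fill all 100 ; 160 left.
Wheat second at 19: fill all 40 ; 120 left.
Maize first at 15: fill all 80 ; 40 left.
Peas first at 13: only 40 left, fill 40.
Total = 31×90 + 27×100 + 19×40 + 15×80 + 13×40 = 7970.

7970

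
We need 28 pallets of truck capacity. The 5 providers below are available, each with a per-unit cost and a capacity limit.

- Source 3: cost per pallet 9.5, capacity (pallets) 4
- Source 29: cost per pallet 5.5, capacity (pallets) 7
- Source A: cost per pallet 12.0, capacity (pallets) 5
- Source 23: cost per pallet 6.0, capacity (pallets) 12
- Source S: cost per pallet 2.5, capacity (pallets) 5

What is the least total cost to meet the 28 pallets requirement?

Fill from the cheapest provider first.
Source S (2.5): use full 5 ; 23 pallets to go.
Source 29 at 5.5: take all 7 pallets ; 16 still needed.
Source 23 at 6.0: take all 12 pallets ; 4 still needed.
Source 3 at 9.5: take all 4 pallets ; 0 still needed.
Source A: unused.
Cost = 5×2.5 + 7×5.5 + 12×6.0 + 4×9.5 = 161.

161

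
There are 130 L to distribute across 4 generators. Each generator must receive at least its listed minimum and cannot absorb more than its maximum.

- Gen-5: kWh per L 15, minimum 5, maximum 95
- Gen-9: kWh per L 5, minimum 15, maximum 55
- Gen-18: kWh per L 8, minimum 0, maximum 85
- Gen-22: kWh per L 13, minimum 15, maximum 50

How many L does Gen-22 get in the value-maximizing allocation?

20

Meeting every minimum uses 5+15+0+15 = 35 L, leaving 95.
Order the generators by kWh per L: Gen-5 15 > Gen-22 13 > Gen-18 8 > Gen-9 5.
Gen-5 takes 90 more to reach its cap of 95 ; 5 left.
Only 5 left; Gen-22 takes them to reach 20.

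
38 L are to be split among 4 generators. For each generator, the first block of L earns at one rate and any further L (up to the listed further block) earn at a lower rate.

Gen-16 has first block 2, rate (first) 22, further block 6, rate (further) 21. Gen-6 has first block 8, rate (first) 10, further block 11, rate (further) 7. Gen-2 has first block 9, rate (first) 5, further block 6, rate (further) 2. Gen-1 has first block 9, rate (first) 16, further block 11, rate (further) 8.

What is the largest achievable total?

Order all 8 blocks by rate: Gen-16/T1 22 > Gen-16/T2 21 > Gen-1/T1 16 > Gen-6/T1 10 > Gen-1/T2 8 > Gen-6/T2 7 > Gen-2/T1 5 > Gen-2/T2 2.
Gen-16/T1 (22): +2 ; 36 left.
Fill Gen-16 T2 block (6 at 21) ; 30 left.
Gen-1/T1 (16): +9 ; 21 left.
Gen-6/T1 (10): +8 ; 13 left.
Fill Gen-1 T2 block (11 at 8) ; 2 left.
Gen-6 T2 at 7: only 2 left, fill 2.
Total = 22×2 + 21×6 + 16×9 + 10×8 + 8×11 + 7×2 = 496.

496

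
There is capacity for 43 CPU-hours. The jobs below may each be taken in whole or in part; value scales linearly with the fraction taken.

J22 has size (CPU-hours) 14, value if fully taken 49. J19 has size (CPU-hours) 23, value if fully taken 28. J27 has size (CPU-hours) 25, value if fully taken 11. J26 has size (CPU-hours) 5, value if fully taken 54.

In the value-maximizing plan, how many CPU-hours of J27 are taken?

Rank by value-to-size ratio: J26 54/5≈10.8, J22 49/14≈3.5, J19 28/23≈1.22, J27 11/25≈0.44.
Take all of J26 (5 CPU-hours, value 54) ; 38 CPU-hours left.
Take all of J22 (14 CPU-hours, value 49) ; 24 CPU-hours left.
Take all of J19 (23 CPU-hours, value 28) ; 1 CPU-hours left.
Only 1 CPU-hours remain; take 1/25 of J27 for value 11×1/25 = 0.44.

1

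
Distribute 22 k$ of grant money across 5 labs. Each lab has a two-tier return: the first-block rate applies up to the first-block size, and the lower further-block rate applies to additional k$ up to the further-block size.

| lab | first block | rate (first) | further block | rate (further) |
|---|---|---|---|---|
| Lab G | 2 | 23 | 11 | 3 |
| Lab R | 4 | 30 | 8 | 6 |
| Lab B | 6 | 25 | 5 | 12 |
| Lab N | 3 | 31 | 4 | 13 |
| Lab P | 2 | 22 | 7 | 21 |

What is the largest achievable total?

Order all 10 blocks by rate: Lab N/T1 31 > Lab R/T1 30 > Lab B/T1 25 > Lab G/T1 23 > Lab P/T1 22 > Lab P/T2 21 > Lab N/T2 13 > Lab B/T2 12 > Lab R/T2 6 > Lab G/T2 3.
Lab N/T1 (31): +3 ; 19 left.
Fill Lab R T1 block (4 at 30) ; 15 left.
Lab B/T1 (25): +6 ; 9 left.
Lab G/T1 (23): +2 ; 7 left.
Lab P T1 at 22: fill all 2 ; 5 left.
Lab P/T2: +5 of 7 at 21; pool empty.
Total = 31×3 + 30×4 + 25×6 + 23×2 + 22×2 + 21×5 = 558.

558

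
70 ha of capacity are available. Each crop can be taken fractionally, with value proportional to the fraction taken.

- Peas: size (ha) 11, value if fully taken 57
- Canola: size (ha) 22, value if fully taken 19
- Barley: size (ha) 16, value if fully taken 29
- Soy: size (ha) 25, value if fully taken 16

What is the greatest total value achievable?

118.44

Rank by value-to-size ratio: Peas 57/11≈5.18, Barley 29/16≈1.81, Canola 19/22≈0.864, Soy 16/25≈0.64.
Peas: take in full, 11 ha for value 57 ; 59 left.
Take all of Barley (16 ha, value 29) ; 43 ha left.
Canola: take in full, 22 ha for value 19 ; 21 left.
21 ha left: a 21/25 share of Soy gives 16×21/25 = 13.44.
Total value = 118.44.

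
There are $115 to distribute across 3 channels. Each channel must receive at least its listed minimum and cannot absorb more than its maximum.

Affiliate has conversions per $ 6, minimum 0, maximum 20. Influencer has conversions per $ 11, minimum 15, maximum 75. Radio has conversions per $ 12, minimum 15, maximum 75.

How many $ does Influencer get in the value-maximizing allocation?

Meeting every minimum uses 0+15+15 = 30 $, leaving 85.
Order the channels by conversions per $: Radio 12 > Influencer 11 > Affiliate 6.
Radio: +60 to 75 (cap) → 25 left.
Influencer has room for 60 more but only 25 remain, so it gets 40.

40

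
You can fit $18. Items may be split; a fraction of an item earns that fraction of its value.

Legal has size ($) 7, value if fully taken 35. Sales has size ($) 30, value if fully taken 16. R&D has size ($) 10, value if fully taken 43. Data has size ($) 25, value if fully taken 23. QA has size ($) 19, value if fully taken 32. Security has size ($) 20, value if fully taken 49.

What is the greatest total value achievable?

Sort by value density: Legal 35/7≈5, R&D 43/10≈4.3, Security 49/20≈2.45, QA 32/19≈1.68, Data 23/25≈0.92, Sales 16/30≈0.533.
Legal: take in full, 7 $ for value 35 → 11 left.
Take all of R&D (10 $, value 43) → 1 $ left.
1 $ left: a 1/20 share of Security gives 49×1/20 = 2.45.
Total value = 80.45.

80.45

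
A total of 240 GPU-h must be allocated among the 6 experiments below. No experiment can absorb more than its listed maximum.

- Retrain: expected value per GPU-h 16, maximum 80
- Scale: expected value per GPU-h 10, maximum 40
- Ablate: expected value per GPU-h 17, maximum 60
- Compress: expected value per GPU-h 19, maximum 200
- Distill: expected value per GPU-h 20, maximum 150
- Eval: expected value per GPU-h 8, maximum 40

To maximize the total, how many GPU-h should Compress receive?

90

Highest expected value per GPU-h first: Distill 20 > Compress 19 > Ablate 17 > Retrain 16 > Scale 10 > Eval 8.
Distill takes 150 to reach its cap of 150 → 90 left.
Only 90 left; Compress takes them to reach 90.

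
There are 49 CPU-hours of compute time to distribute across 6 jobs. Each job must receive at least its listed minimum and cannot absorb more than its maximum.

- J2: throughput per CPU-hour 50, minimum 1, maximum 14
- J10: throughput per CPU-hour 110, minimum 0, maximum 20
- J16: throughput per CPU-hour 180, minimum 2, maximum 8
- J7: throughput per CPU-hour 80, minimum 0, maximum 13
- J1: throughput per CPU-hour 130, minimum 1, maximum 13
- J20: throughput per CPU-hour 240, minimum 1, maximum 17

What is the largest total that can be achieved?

8360

Meeting every minimum uses 1+0+2+0+1+1 = 5 CPU-hours, leaving 44.
Order the jobs by throughput per CPU-hour: J20 240 > J16 180 > J1 130 > J10 110 > J7 80 > J2 50.
J20: +16 to 17 (cap) → 28 left.
J16: +6 to 8 (cap) → 22 left.
Give J1 12 more to hit its cap of 13 → 10 left.
J10: +10 (room for 20) → 10. Pool exhausted.
Total = 50×1 + 110×10 + 180×8 + 130×13 + 240×17 = 8360.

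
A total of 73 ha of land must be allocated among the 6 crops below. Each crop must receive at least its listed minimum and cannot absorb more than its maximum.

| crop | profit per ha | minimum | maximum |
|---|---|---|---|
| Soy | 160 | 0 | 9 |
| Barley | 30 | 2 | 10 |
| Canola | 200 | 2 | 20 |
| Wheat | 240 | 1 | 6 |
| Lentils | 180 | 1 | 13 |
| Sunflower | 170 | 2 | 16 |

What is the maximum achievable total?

Meeting every minimum uses 0+2+2+1+1+2 = 8 ha, leaving 65.
Order the crops by profit per ha: Wheat 240 > Canola 200 > Lentils 180 > Sunflower 170 > Soy 160 > Barley 30.
Wheat takes 5 more to reach its cap of 6 → 60 left.
Canola: +18 to 20 (cap) → 42 left.
Lentils takes 12 more to reach its cap of 13 → 30 left.
Give Sunflower 14 more to hit its cap of 16 → 16 left.
Soy: +9 to 9 (cap) → 7 left.
Only 7 left; Barley takes them to reach 9.
Total = 160×9 + 30×9 + 200×20 + 240×6 + 180×13 + 170×16 = 12210.

12210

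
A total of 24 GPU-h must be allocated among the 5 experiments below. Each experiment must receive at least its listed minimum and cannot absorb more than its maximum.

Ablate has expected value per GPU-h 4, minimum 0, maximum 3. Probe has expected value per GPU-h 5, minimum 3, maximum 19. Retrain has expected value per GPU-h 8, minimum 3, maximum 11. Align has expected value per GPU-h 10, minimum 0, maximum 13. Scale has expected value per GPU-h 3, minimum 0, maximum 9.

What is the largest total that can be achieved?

209

Meeting every minimum uses 0+3+3+0+0 = 6 GPU-h, leaving 18.
Rank by expected value per GPU-h: Align 10 > Retrain 8 > Probe 5 > Ablate 4 > Scale 3.
Align takes 13 more to reach its cap of 13 — 5 left.
Retrain has room for 8 more but only 5 remain, so it gets 8.
Total = 5×3 + 8×8 + 10×13 = 209.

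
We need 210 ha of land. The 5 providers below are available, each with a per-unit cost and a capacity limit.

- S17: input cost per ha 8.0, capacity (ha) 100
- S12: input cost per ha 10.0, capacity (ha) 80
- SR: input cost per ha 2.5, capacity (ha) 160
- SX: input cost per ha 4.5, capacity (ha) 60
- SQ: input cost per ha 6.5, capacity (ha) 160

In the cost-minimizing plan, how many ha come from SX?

Use providers in increasing cost order.
Take 160 from SR at 2.5 → need 50 more.
SX (4.5): take the remaining 50 → done.
SQ, S17, S12: unused.

50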